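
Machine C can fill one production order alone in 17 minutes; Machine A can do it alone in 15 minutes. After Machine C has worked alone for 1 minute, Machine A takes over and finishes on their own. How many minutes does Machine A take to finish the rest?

240/17 minutes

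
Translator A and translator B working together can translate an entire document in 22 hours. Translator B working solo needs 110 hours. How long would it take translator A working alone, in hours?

Combined rate is 1/22 per hour.
Known contribution: 1/110 per hour.
So translator A's rate is 1/22 − 1/110 = 2/55, meaning 55/2 hours alone.

55/2 hours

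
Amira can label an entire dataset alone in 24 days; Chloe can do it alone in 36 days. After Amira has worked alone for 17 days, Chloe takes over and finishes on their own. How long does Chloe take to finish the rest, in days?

In 17 days Amira does 17/24 of the job, leaving 7/24.
Chloe works at 1/36 per day, so finishing takes 7/24 ÷ 1/36 = 21/2 days.

21/2 days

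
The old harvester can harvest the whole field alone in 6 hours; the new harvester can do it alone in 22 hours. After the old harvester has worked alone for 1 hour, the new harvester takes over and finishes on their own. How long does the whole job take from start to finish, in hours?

In 1 hour the old harvester does 1/6 of the job, leaving 5/6.
The new harvester works at 1/22 per hour, so finishing takes 5/6 ÷ 1/22 = 55/3 hours.
Total time = 1 + 55/3 = 58/3 hours.

58/3 hours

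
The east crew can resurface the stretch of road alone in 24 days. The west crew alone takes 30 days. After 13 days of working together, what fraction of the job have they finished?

39/40

Combined rate: 1/24 + 1/30 = (5 + 4)/120 = 9/120 = 3/40 per day.
In 13 days they complete 13·3/40 = 39/40 of the job.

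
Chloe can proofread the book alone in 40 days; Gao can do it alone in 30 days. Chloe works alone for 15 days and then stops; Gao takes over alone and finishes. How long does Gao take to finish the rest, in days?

In 15 days Chloe does 15/40 = 3/8 of the job, leaving 5/8.
Gao works at 1/30 per day, so finishing takes 5/8 ÷ 1/30 = 75/4 days.

75/4 days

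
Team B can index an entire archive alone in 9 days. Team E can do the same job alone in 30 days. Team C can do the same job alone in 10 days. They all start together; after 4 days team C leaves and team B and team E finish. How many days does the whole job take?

54/13 days

In the first 4 days the combined rate is 11/45, so 44/45 of the job is done, leaving 1/45.
After team C leaves the rate is 13/90 per day; the remaining 1/45 takes 2/13 days.
Total = 4 + 2/13 = 54/13 days.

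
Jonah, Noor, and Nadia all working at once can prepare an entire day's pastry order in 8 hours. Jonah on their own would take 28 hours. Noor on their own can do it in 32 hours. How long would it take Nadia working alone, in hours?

Combined rate is 1/8 per hour.
Known contribution: 1/28 + 1/32 = (8 + 7)/224 = 15/224 per hour.
So Nadia's rate is 1/8 − 15/224 = 13/224, meaning 224/13 hours alone.

224/13 hours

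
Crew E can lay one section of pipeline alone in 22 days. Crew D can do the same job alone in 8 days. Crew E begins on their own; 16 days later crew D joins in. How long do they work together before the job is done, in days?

In the first 16 days crew E alone does 16/22 = 8/11 of the job, leaving 3/11.
Once everyone is working, combined rate: 1/22 + 1/8 = (4 + 11)/88 = 15/88 per day.
Remaining 3/11 at 15/88 per day takes 8/5 days.

8/5 days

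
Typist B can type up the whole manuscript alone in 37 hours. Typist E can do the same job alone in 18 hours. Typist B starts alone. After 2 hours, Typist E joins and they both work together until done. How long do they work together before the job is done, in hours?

In the first 2 hours Typist B alone does 2/37 of the job, leaving 35/37.
Once everyone is working, combined rate: 1/37 + 1/18 = (18 + 37)/666 = 55/666 per hour.
Remaining 35/37 at 55/666 per hour takes 126/11 hours.

126/11 hours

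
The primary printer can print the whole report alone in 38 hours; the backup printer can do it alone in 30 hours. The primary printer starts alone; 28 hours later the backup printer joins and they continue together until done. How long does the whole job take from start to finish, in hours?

551/17 hours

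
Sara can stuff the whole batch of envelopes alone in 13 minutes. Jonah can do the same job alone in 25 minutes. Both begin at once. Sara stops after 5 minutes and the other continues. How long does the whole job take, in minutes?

200/13 minutes

In the first 5 minutes the combined rate is 38/325, so 38/65 of the job is done, leaving 27/65.
After Sara leaves the rate is 1/25 per minute; the remaining 27/65 takes 135/13 minutes.
Total = 5 + 135/13 = 200/13 minutes.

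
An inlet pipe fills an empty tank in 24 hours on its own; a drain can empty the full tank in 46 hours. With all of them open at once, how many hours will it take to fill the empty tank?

552/11 hours

Net rate = 1/24 − 1/46 = (23 − 12)/552 = 11/552 per hour.
Filling time = 1 ÷ (11/552) = 552/11 hours.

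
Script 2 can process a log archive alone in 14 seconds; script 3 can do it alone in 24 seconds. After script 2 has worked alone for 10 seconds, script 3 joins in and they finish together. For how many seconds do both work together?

48/19 seconds

In 10 seconds script 2 does 10/14 = 5/7 of the job, leaving 2/7.
Script 2 and script 3 together work at 19/168 per second, so finishing takes 2/7 ÷ 19/168 = 48/19 seconds.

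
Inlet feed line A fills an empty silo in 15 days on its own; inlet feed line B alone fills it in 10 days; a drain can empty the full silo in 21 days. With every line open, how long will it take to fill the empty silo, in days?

Net rate = 1/15 + 1/10 − 1/21 = (14 + 21 − 10)/210 = 25/210 = 5/42 per day.
Filling time = 1 ÷ (5/42) = 42/5 days.

42/5 days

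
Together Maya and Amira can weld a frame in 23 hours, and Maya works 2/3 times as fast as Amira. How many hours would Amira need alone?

Let Amira's rate be r; then Maya's rate is (2/3)r, so together (2/3 + 1)r = (5/3)r = 1/23.
Thus r = 3/115 per hour.
Amira alone: 115/3 hours; Maya alone: 115/2 hours.

115/3 hours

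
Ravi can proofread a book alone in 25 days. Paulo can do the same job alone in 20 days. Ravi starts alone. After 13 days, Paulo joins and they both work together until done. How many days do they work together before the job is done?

16/3 days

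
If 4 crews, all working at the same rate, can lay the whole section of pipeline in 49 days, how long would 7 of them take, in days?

Total work is 4·49 = 196 crew-days.
With 7 crews: 196/7 = 28 days.

28 days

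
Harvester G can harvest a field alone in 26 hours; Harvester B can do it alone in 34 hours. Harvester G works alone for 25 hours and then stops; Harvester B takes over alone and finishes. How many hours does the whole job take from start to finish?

342/13 hours

In 25 hours Harvester G does 25/26 of the job, leaving 1/26.
Harvester B works at 1/34 per hour, so finishing takes 1/26 ÷ 1/34 = 17/13 hours.
Total time = 25 + 17/13 = 342/13 hours.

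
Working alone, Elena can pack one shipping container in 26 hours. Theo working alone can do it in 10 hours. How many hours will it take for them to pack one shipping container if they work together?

With two workers the combined time is the product over the sum: 26·10/(26+10) = 260/36 = 65/9 hours.

65/9 hours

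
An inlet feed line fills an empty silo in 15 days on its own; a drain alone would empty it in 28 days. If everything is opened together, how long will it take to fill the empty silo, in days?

Net rate = 1/15 − 1/28 = (28 − 15)/420 = 13/420 per day.
Filling time = 1 ÷ (13/420) = 420/13 days.

420/13 days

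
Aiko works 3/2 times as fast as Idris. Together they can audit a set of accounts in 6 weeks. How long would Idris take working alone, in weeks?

Let Idris's rate be r; then Aiko's rate is (3/2)r, so together (3/2 + 1)r = (5/2)r = 1/6.
Thus r = 1/15 per week.
Idris alone: 15 weeks; Aiko alone: 10 weeks.

15 weeks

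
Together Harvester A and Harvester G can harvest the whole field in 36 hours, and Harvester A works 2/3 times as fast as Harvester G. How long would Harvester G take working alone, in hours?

Let Harvester G's rate be r; then Harvester A's rate is (2/3)r, so together (2/3 + 1)r = (5/3)r = 1/36.
Thus r = 1/60 per hour.
Harvester G alone: 60 hours; Harvester A alone: 90 hours.

60 hours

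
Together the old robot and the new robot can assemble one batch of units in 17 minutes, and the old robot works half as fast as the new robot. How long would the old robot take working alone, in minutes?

51 minutes

Let the new robot's rate be r; then the old robot's rate is (1/2)r, so together (1/2 + 1)r = (3/2)r = 1/17.
Thus r = 2/51 per minute.
The new robot alone: 51/2 minutes; the old robot alone: 51 minutes.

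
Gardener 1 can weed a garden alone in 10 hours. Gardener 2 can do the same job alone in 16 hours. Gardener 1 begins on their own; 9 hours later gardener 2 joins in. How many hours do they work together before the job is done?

8/13 hours

In the first 9 hours gardener 1 alone does 9/10 of the job, leaving 1/10.
Once everyone is working, combined rate: 1/10 + 1/16 = (8 + 5)/80 = 13/80 per hour.
Remaining 1/10 at 13/80 per hour takes 8/13 hours.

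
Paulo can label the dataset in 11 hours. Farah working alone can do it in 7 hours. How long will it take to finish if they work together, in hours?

77/18 hours

Combined rate: 1/11 + 1/7 = (7 + 11)/77 = 18/77 per hour.
Time = 1 ÷ (18/77) = 77/18 hours.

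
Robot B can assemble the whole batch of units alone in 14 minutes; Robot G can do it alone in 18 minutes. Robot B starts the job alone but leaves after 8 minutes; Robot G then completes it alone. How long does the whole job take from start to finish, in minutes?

110/7 minutes

In 8 minutes Robot B does 8/14 = 4/7 of the job, leaving 3/7.
Robot G works at 1/18 per minute, so finishing takes 3/7 ÷ 1/18 = 54/7 minutes.
Total time = 8 + 54/7 = 110/7 minutes.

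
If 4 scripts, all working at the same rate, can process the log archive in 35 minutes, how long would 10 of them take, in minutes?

Total work is 4·35 = 140 script-minutes.
With 10 scripts: 140/10 = 14 minutes.

14 minutes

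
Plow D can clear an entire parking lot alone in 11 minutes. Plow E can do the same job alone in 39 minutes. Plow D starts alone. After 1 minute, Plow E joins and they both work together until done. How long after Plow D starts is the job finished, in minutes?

In the first 1 minute Plow D alone does 1/11 of the job, leaving 10/11.
Once everyone is working, combined rate: 1/11 + 1/39 = (39 + 11)/429 = 50/429 per minute.
Remaining 10/11 at 50/429 per minute takes 39/5 minutes.
Total from the start = 1 + 39/5 = 44/5 minutes.

44/5 minutes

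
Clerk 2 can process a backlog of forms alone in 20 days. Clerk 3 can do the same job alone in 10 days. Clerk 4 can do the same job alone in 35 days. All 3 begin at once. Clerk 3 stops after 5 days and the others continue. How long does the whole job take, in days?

70/11 days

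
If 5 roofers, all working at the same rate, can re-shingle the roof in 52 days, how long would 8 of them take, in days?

Total work is 5·52 = 260 roofer-days.
With 8 roofers: 260/8 = 65/2 days.

65/2 days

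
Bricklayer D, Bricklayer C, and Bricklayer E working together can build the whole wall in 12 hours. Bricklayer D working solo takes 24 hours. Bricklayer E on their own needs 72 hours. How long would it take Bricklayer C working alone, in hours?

36 hours

Combined rate is 1/12 per hour.
Known contribution: 1/24 + 1/72 = (3 + 1)/72 = 4/72 = 1/18 per hour.
So Bricklayer C's rate is 1/12 − 1/18 = 1/36, meaning 36 hours alone.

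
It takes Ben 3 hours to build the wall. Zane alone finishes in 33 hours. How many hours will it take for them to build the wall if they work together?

11/4 hours

Combined rate: 1/3 + 1/33 = (11 + 1)/33 = 12/33 = 4/11 per hour.
Time = 1 ÷ (4/11) = 11/4 hours.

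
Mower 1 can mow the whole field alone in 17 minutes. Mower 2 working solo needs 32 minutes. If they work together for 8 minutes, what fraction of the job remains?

Combined rate: 1/17 + 1/32 = (32 + 17)/544 = 49/544 per minute.
In 8 minutes they complete 8·49/544 = 49/68 of the job.
So 19/68 remains.

19/68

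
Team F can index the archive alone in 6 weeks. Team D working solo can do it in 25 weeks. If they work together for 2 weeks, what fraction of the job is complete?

Combined rate: 1/6 + 1/25 = (25 + 6)/150 = 31/150 per week.
In 2 weeks they complete 2·31/150 = 31/75 of the job.

31/75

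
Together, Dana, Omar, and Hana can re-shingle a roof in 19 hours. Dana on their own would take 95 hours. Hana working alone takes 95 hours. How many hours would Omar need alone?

95/3 hours

Combined rate is 1/19 per hour.
Known contribution: 1/95 + 1/95 = (1 + 1)/95 = 2/95 per hour.
So Omar's rate is 1/19 − 2/95 = 3/95, meaning 95/3 hours alone.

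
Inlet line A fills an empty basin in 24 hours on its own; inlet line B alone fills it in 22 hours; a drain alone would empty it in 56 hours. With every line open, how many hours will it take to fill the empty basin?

231/16 hours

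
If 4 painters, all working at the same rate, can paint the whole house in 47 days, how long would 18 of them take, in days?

94/9 days

Total work is 4·47 = 188 painter-days.
With 18 painters: 188/18 = 94/9 days.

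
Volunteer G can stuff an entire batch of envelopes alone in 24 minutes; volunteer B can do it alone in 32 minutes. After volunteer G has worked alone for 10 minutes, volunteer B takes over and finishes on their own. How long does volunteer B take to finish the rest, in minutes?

56/3 minutes

In 10 minutes volunteer G does 10/24 = 5/12 of the job, leaving 7/12.
Volunteer B works at 1/32 per minute, so finishing takes 7/12 ÷ 1/32 = 56/3 minutes.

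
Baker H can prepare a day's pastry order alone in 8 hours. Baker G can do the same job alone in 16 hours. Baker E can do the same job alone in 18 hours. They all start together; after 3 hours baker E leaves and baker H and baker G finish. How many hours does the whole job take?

40/9 hours

In the first 3 hours the combined rate is 35/144, so 35/48 of the job is done, leaving 13/48.
After baker E leaves the rate is 3/16 per hour; the remaining 13/48 takes 13/9 hours.
Total = 3 + 13/9 = 40/9 hours.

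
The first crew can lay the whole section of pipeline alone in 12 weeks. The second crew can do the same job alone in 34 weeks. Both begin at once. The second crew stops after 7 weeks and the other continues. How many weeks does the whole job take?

In the first 7 weeks the combined rate is 23/204, so 161/204 of the job is done, leaving 43/204.
After the second crew leaves the rate is 1/12 per week; the remaining 43/204 takes 43/17 weeks.
Total = 7 + 43/17 = 162/17 weeks.

162/17 weeks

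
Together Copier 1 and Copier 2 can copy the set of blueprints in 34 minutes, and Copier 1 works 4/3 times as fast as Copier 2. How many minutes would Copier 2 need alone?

238/3 minutes

Let Copier 2's rate be r; then Copier 1's rate is (4/3)r, so together (4/3 + 1)r = (7/3)r = 1/34.
Thus r = 3/238 per minute.
Copier 2 alone: 238/3 minutes; Copier 1 alone: 119/2 minutes.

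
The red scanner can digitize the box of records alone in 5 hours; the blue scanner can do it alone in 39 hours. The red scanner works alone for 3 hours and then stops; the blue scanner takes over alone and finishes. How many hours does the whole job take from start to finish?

93/5 hours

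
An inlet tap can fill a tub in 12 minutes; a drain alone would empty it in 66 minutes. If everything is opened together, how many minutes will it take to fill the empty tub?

Net rate = 1/12 − 1/66 = (11 − 2)/132 = 9/132 = 3/44 per minute.
Filling time = 1 ÷ (3/44) = 44/3 minutes.

44/3 minutes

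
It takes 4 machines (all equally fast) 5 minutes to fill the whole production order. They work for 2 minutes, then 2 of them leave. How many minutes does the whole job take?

8 minutes

One machine does 1/20 of the job per minute.
After 2 minutes with 4 machines, 2/5 is done (3/5 left).
With 2 machines the rate is 2/20 = 1/10, so the rest takes 3/5 ÷ 1/10 = 6 minutes.
Total = 2 + 6 = 8 minutes.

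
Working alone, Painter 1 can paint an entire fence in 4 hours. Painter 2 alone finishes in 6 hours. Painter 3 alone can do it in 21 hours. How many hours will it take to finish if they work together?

28/13 hours

Combined rate: 1/4 + 1/6 + 1/21 = (21 + 14 + 4)/84 = 39/84 = 13/28 per hour.
Time = 1 ÷ (13/28) = 28/13 hours.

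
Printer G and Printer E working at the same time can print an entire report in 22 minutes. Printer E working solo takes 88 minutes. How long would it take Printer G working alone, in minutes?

88/3 minutes

Combined rate is 1/22 per minute.
Known contribution: 1/88 per minute.
So Printer G's rate is 1/22 − 1/88 = 3/88, meaning 88/3 minutes alone.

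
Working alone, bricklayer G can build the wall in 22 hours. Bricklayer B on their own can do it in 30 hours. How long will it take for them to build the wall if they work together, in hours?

165/13 hours

Combined rate: 1/22 + 1/30 = (15 + 11)/330 = 26/330 = 13/165 per hour.
Time = 1 ÷ (13/165) = 165/13 hours.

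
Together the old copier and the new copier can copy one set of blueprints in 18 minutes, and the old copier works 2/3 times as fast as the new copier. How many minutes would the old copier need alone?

Let the new copier's rate be r; then the old copier's rate is (2/3)r, so together (2/3 + 1)r = (5/3)r = 1/18.
Thus r = 1/30 per minute.
The new copier alone: 30 minutes; the old copier alone: 45 minutes.

45 minutes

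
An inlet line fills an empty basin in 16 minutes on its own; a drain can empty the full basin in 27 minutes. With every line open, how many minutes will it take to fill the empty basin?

432/11 minutes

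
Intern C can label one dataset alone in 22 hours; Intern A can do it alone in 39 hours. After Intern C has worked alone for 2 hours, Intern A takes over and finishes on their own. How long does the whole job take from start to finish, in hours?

412/11 hours

In 2 hours Intern C does 2/22 = 1/11 of the job, leaving 10/11.
Intern A works at 1/39 per hour, so finishing takes 10/11 ÷ 1/39 = 390/11 hours.
Total time = 2 + 390/11 = 412/11 hours.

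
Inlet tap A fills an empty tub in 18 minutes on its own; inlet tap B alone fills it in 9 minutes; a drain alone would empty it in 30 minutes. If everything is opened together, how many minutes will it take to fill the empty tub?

15/2 minutes

Net rate = 1/18 + 1/9 − 1/30 = (5 + 10 − 3)/90 = 12/90 = 2/15 per minute.
Filling time = 1 ÷ (2/15) = 15/2 minutes.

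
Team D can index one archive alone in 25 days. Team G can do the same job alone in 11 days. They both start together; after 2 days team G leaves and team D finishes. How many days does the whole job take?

In the first 2 days the combined rate is 36/275, so 72/275 of the job is done, leaving 203/275.
After team G leaves the rate is 1/25 per day; the remaining 203/275 takes 203/11 days.
Total = 2 + 203/11 = 225/11 days.

225/11 days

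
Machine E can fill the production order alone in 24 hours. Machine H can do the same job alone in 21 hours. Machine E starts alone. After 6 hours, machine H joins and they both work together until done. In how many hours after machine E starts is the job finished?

72/5 hours

In the first 6 hours machine E alone does 6/24 = 1/4 of the job, leaving 3/4.
Once everyone is working, combined rate: 1/24 + 1/21 = (7 + 8)/168 = 15/168 = 5/56 per hour.
Remaining 3/4 at 5/56 per hour takes 42/5 hours.
Total from the start = 6 + 42/5 = 72/5 hours.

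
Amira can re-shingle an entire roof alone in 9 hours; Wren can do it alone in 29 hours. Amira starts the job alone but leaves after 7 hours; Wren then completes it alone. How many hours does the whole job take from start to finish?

In 7 hours Amira does 7/9 of the job, leaving 2/9.
Wren works at 1/29 per hour, so finishing takes 2/9 ÷ 1/29 = 58/9 hours.
Total time = 7 + 58/9 = 121/9 hours.

121/9 hours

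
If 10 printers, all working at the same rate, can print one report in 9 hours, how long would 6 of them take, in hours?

Total work is 10·9 = 90 printer-hours.
With 6 printers: 90/6 = 15 hours.

15 hours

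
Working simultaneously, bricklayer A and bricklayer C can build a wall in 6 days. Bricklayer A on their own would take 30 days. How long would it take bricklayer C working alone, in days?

15/2 days

Combined rate is 1/6 per day.
Known contribution: 1/30 per day.
So bricklayer C's rate is 1/6 − 1/30 = 2/15, meaning 15/2 days alone.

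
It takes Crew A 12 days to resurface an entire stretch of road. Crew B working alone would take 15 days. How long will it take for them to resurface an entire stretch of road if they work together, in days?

Combined rate: 1/12 + 1/15 = (5 + 4)/60 = 9/60 = 3/20 per day.
Time = 1 ÷ (3/20) = 20/3 days.

20/3 days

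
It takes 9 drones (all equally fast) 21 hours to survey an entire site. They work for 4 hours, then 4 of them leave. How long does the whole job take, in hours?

One drone does 1/189 of the job per hour.
After 4 hours with 9 drones, 4/21 is done (17/21 left).
With 5 drones the rate is 5/189, so the rest takes 17/21 ÷ 5/189 = 153/5 hours.
Total = 4 + 153/5 = 173/5 hours.

173/5 hours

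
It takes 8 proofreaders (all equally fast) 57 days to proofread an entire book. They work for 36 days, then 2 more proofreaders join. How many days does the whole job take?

264/5 days

One proofreader does 1/456 of the job per day.
After 36 days with 8 proofreaders, 12/19 is done (7/19 left).
With 10 proofreaders the rate is 10/456 = 5/228, so the rest takes 7/19 ÷ 5/228 = 84/5 days.
Total = 36 + 84/5 = 264/5 days.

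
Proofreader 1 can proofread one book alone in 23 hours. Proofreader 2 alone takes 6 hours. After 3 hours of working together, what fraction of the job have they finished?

Combined rate: 1/23 + 1/6 = (6 + 23)/138 = 29/138 per hour.
In 3 hours they complete 3·29/138 = 29/46 of the job.

29/46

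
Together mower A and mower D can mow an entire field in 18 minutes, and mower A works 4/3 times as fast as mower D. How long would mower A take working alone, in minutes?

Let mower D's rate be r; then mower A's rate is (4/3)r, so together (4/3 + 1)r = (7/3)r = 1/18.
Thus r = 1/42 per minute.
Mower D alone: 42 minutes; mower A alone: 63/2 minutes.

63/2 minutes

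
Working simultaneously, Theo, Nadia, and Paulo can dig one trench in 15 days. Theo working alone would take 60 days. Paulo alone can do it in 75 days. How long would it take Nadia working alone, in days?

Combined rate is 1/15 per day.
Known contribution: 1/60 + 1/75 = (5 + 4)/300 = 9/300 = 3/100 per day.
So Nadia's rate is 1/15 − 3/100 = 11/300, meaning 300/11 days alone.

300/11 days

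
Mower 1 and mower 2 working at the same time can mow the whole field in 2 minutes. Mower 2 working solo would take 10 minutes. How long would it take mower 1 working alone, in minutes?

5/2 minutes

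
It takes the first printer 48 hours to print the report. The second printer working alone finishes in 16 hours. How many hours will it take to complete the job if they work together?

12 hours

With two workers the combined time is the product over the sum: 48·16/(48+16) = 768/64 = 12 hours.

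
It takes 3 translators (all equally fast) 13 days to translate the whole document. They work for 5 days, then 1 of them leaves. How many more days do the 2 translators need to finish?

12 days

One translator does 1/39 of the job per day.
After 5 days with 3 translators, 5/13 is done (8/13 left).
With 2 translators the rate is 2/39, so the rest takes 8/13 ÷ 2/39 = 12 days.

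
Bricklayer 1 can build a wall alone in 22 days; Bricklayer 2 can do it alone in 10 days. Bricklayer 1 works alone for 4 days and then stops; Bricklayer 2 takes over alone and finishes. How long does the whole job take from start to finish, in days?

134/11 days

In 4 days Bricklayer 1 does 4/22 = 2/11 of the job, leaving 9/11.
Bricklayer 2 works at 1/10 per day, so finishing takes 9/11 ÷ 1/10 = 90/11 days.
Total time = 4 + 90/11 = 134/11 days.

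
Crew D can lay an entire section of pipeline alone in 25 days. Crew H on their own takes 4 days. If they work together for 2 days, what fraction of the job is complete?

Combined rate: 1/25 + 1/4 = (4 + 25)/100 = 29/100 per day.
In 2 days they complete 2·29/100 = 29/50 of the job.

29/50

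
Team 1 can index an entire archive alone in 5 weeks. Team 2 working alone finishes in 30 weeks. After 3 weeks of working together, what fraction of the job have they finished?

7/10

Combined rate: 1/5 + 1/30 = (6 + 1)/30 = 7/30 per week.
In 3 weeks they complete 3·7/30 = 7/10 of the job.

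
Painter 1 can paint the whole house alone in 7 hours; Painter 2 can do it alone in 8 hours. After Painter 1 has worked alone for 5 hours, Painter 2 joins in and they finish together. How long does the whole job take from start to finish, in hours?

91/15 hours

In 5 hours Painter 1 does 5/7 of the job, leaving 2/7.
Painter 1 and Painter 2 together work at 15/56 per hour, so finishing takes 2/7 ÷ 15/56 = 16/15 hours.
Total time = 5 + 16/15 = 91/15 hours.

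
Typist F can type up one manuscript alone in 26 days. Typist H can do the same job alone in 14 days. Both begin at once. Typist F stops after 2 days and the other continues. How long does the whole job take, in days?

168/13 days

In the first 2 days the combined rate is 10/91, so 20/91 of the job is done, leaving 71/91.
After typist F leaves the rate is 1/14 per day; the remaining 71/91 takes 142/13 days.
Total = 2 + 142/13 = 168/13 days.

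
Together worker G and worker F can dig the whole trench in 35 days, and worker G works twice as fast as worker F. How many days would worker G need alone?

Let worker F's rate be r; then worker G's rate is 2r, so together (2 + 1)r = 3r = 1/35.
Thus r = 1/105 per day.
Worker F alone: 105 days; worker G alone: 105/2 days.

105/2 days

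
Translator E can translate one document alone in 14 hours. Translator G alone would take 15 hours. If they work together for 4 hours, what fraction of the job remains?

47/105

Combined rate: 1/14 + 1/15 = (15 + 14)/210 = 29/210 per hour.
In 4 hours they complete 4·29/210 = 58/105 of the job.
So 47/105 remains.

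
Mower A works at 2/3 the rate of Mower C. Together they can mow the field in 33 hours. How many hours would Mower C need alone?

55 hours

Let Mower C's rate be r; then Mower A's rate is (2/3)r, so together (2/3 + 1)r = (5/3)r = 1/33.
Thus r = 1/55 per hour.
Mower C alone: 55 hours; Mower A alone: 165/2 hours.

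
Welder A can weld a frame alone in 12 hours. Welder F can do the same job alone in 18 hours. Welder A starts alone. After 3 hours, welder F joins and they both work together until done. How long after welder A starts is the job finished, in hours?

42/5 hours

In the first 3 hours welder A alone does 3/12 = 1/4 of the job, leaving 3/4.
Once everyone is working, combined rate: 1/12 + 1/18 = (3 + 2)/36 = 5/36 per hour.
Remaining 3/4 at 5/36 per hour takes 27/5 hours.
Total from the start = 3 + 27/5 = 42/5 hours.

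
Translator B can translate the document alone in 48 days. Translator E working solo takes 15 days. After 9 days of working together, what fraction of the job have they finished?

63/80

Combined rate: 1/48 + 1/15 = (5 + 16)/240 = 21/240 = 7/80 per day.
In 9 days they complete 9·7/80 = 63/80 of the job.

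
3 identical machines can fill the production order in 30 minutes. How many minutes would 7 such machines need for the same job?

90/7 minutes

Total work is 3·30 = 90 machine-minutes.
With 7 machines: 90/7 minutes.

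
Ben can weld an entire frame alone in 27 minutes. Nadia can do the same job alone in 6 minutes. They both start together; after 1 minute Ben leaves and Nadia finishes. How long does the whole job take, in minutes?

In the first 1 minute the combined rate is 11/54, so 11/54 of the job is done, leaving 43/54.
After Ben leaves the rate is 1/6 per minute; the remaining 43/54 takes 43/9 minutes.
Total = 1 + 43/9 = 52/9 minutes.

52/9 minutes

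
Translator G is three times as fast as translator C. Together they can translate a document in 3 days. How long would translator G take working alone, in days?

Let translator C's rate be r; then translator G's rate is 3r, so together (3 + 1)r = 4r = 1/3.
Thus r = 1/12 per day.
Translator C alone: 12 days; translator G alone: 4 days.

4 days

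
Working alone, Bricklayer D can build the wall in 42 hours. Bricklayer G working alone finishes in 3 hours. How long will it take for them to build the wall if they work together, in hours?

14/5 hours

Combined rate: 1/42 + 1/3 = (1 + 14)/42 = 15/42 = 5/14 per hour.
Time = 1 ÷ (5/14) = 14/5 hours.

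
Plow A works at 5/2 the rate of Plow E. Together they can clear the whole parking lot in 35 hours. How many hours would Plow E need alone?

Let Plow E's rate be r; then Plow A's rate is (5/2)r, so together (5/2 + 1)r = (7/2)r = 1/35.
Thus r = 2/245 per hour.
Plow E alone: 245/2 hours; Plow A alone: 49 hours.

245/2 hours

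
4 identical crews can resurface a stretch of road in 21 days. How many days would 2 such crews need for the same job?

Total work is 4·21 = 84 crew-days.
With 2 crews: 84/2 = 42 days.

42 days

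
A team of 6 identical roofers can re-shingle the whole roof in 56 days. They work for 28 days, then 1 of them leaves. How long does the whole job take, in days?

One roofer does 1/336 of the job per day.
After 28 days with 6 roofers, 1/2 is done (1/2 left).
With 5 roofers the rate is 5/336, so the rest takes 1/2 ÷ 5/336 = 168/5 days.
Total = 28 + 168/5 = 308/5 days.

308/5 days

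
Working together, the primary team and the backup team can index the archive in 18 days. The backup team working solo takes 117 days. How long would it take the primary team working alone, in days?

Combined rate is 1/18 per day.
Known contribution: 1/117 per day.
So the primary team's rate is 1/18 − 1/117 = 11/234, meaning 234/11 days alone.

234/11 days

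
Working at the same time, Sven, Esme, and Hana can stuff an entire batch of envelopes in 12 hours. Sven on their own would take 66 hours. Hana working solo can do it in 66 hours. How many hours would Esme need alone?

Combined rate is 1/12 per hour.
Known contribution: 1/66 + 1/66 = (1 + 1)/66 = 2/66 = 1/33 per hour.
So Esme's rate is 1/12 − 1/33 = 7/132, meaning 132/7 hours alone.

132/7 hours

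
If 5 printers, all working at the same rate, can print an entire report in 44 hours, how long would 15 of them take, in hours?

44/3 hours

Total work is 5·44 = 220 printer-hours.
With 15 printers: 220/15 = 44/3 hours.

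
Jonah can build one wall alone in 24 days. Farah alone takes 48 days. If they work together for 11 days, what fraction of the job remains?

Combined rate: 1/24 + 1/48 = (2 + 1)/48 = 3/48 = 1/16 per day.
In 11 days they complete 11·1/16 = 11/16 of the job.
So 5/16 remains.

5/16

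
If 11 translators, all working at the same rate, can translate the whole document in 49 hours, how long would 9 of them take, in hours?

539/9 hours

Total work is 11·49 = 539 translator-hours.
With 9 translators: 539/9 hours.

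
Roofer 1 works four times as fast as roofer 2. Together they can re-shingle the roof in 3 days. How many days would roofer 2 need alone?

15 days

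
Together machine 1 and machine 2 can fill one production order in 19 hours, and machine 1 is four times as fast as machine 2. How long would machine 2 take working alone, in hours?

Let machine 2's rate be r; then machine 1's rate is 4r, so together (4 + 1)r = 5r = 1/19.
Thus r = 1/95 per hour.
Machine 2 alone: 95 hours; machine 1 alone: 95/4 hours.

95 hours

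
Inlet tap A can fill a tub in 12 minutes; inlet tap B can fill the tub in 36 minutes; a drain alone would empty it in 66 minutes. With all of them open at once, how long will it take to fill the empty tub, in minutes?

198/19 minutes

Net rate = 1/12 + 1/36 − 1/66 = (33 + 11 − 6)/396 = 38/396 = 19/198 per minute.
Filling time = 1 ÷ (19/198) = 198/19 minutes.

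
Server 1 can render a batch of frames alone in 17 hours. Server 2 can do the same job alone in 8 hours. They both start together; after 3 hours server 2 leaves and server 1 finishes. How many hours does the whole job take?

In the first 3 hours the combined rate is 25/136, so 75/136 of the job is done, leaving 61/136.
After server 2 leaves the rate is 1/17 per hour; the remaining 61/136 takes 61/8 hours.
Total = 3 + 61/8 = 85/8 hours.

85/8 hours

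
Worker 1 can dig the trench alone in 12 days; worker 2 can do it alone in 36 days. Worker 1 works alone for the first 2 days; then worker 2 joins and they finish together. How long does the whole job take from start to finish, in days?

In 2 days worker 1 does 2/12 = 1/6 of the job, leaving 5/6.
Worker 1 and worker 2 together work at 1/9 per day, so finishing takes 5/6 ÷ 1/9 = 15/2 days.
Total time = 2 + 15/2 = 19/2 days.

19/2 days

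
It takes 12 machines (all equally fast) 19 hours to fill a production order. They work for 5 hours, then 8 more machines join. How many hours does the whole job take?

67/5 hours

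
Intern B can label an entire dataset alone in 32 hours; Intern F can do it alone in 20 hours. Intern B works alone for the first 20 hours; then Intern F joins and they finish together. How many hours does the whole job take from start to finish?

In 20 hours Intern B does 20/32 = 5/8 of the job, leaving 3/8.
Intern B and Intern F together work at 13/160 per hour, so finishing takes 3/8 ÷ 13/160 = 60/13 hours.
Total time = 20 + 60/13 = 320/13 hours.

320/13 hours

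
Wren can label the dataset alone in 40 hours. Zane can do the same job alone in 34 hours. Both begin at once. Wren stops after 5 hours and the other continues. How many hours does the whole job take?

119/4 hours

In the first 5 hours the combined rate is 37/680, so 37/136 of the job is done, leaving 99/136.
After Wren leaves the rate is 1/34 per hour; the remaining 99/136 takes 99/4 hours.
Total = 5 + 99/4 = 119/4 hours.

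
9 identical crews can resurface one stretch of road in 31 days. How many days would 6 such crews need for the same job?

93/2 days

Total work is 9·31 = 279 crew-days.
With 6 crews: 279/6 = 93/2 days.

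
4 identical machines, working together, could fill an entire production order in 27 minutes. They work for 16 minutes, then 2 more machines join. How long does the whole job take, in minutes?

70/3 minutes

One machine does 1/108 of the job per minute.
After 16 minutes with 4 machines, 16/27 is done (11/27 left).
With 6 machines the rate is 6/108 = 1/18, so the rest takes 11/27 ÷ 1/18 = 22/3 minutes.
Total = 16 + 22/3 = 70/3 minutes.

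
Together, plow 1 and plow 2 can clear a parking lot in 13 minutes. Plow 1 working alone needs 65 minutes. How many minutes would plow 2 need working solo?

65/4 minutes

Combined rate is 1/13 per minute.
Known contribution: 1/65 per minute.
So plow 2's rate is 1/13 − 1/65 = 4/65, meaning 65/4 minutes alone.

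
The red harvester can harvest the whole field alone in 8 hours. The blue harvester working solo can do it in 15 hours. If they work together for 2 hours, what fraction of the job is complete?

23/60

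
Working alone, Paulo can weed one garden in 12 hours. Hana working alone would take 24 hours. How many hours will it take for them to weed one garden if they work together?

8 hours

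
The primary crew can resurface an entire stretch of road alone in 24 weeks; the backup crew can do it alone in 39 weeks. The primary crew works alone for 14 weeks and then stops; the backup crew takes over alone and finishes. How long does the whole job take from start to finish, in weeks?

In 14 weeks the primary crew does 14/24 = 7/12 of the job, leaving 5/12.
The backup crew works at 1/39 per week, so finishing takes 5/12 ÷ 1/39 = 65/4 weeks.
Total time = 14 + 65/4 = 121/4 weeks.

121/4 weeks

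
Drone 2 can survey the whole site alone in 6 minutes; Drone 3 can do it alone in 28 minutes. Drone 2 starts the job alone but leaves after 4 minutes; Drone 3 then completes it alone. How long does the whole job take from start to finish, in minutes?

40/3 minutes

In 4 minutes Drone 2 does 4/6 = 2/3 of the job, leaving 1/3.
Drone 3 works at 1/28 per minute, so finishing takes 1/3 ÷ 1/28 = 28/3 minutes.
Total time = 4 + 28/3 = 40/3 minutes.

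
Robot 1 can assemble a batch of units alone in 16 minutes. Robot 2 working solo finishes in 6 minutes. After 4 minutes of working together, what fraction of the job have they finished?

11/12

Combined rate: 1/16 + 1/6 = (3 + 8)/48 = 11/48 per minute.
In 4 minutes they complete 4·11/48 = 11/12 of the job.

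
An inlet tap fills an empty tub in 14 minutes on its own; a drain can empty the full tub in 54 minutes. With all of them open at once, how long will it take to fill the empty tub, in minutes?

Net rate = 1/14 − 1/54 = (27 − 7)/378 = 20/378 = 10/189 per minute.
Filling time = 1 ÷ (10/189) = 189/10 minutes.

189/10 minutes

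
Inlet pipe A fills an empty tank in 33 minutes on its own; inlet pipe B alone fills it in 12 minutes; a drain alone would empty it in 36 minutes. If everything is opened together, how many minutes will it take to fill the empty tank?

198/17 minutes

Net rate = 1/33 + 1/12 − 1/36 = (12 + 33 − 11)/396 = 34/396 = 17/198 per minute.
Filling time = 1 ÷ (17/198) = 198/17 minutes.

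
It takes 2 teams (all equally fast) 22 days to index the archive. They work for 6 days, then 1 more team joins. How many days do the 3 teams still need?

32/3 days

One team does 1/44 of the job per day.
After 6 days with 2 teams, 3/11 is done (8/11 left).
With 3 teams the rate is 3/44, so the rest takes 8/11 ÷ 3/44 = 32/3 days.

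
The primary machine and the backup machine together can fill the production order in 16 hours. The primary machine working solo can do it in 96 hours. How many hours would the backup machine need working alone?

96/5 hours

Combined rate is 1/16 per hour.
Known contribution: 1/96 per hour.
So the backup machine's rate is 1/16 − 1/96 = 5/96, meaning 96/5 hours alone.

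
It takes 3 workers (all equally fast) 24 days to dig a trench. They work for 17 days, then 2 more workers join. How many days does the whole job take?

106/5 days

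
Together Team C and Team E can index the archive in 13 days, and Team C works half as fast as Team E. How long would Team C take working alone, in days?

Let Team E's rate be r; then Team C's rate is (1/2)r, so together (1/2 + 1)r = (3/2)r = 1/13.
Thus r = 2/39 per day.
Team E alone: 39/2 days; Team C alone: 39 days.

39 days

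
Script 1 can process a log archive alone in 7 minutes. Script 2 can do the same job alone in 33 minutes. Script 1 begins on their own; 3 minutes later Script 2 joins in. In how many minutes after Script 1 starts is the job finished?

63/10 minutes

In the first 3 minutes Script 1 alone does 3/7 of the job, leaving 4/7.
Once everyone is working, combined rate: 1/7 + 1/33 = (33 + 7)/231 = 40/231 per minute.
Remaining 4/7 at 40/231 per minute takes 33/10 minutes.
Total from the start = 3 + 33/10 = 63/10 minutes.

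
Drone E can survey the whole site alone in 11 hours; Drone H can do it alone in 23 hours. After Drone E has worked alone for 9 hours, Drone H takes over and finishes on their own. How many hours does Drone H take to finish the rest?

46/11 hours

In 9 hours Drone E does 9/11 of the job, leaving 2/11.
Drone H works at 1/23 per hour, so finishing takes 2/11 ÷ 1/23 = 46/11 hours.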